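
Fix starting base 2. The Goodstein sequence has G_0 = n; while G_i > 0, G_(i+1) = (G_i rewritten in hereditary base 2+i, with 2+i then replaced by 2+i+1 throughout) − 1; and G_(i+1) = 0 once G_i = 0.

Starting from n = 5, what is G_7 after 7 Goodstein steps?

2454

(0) 5|_2 = 2^2 + 1 ↦ 3^3 + 1|_3 = 28 ⇒ 27
(1) 27|_3 = 3^3 ↦ 4^4|_4 = 256 ⇒ 255
(2) 255|_4 = 3·4^3 + 3·4^2 + 3·4 + 3 ↦ 3·5^3 + 3·5^2 + 3·5 + 3|_5 = 468 ⇒ 467
(3) 467|_5 = 3·5^3 + 3·5^2 + 3·5 + 2 ↦ 3·6^3 + 3·6^2 + 3·6 + 2|_6 = 776 ⇒ 775
(4) 775|_6 = 3·6^3 + 3·6^2 + 3·6 + 1 ↦ 3·7^3 + 3·7^2 + 3·7 + 1|_7 = 1198 ⇒ 1197
(5) 1197|_7 = 3·7^3 + 3·7^2 + 3·7 ↦ 3·8^3 + 3·8^2 + 3·8|_8 = 1752 ⇒ 1751
(6) 1751|_8 = 3·8^3 + 3·8^2 + 2·8 + 7 ↦ 3·9^3 + 3·9^2 + 2·9 + 7|_9 = 2455 ⇒ 2454
(7) 2454|_9 = 3·9^3 + 3·9^2 + 2·9 + 6 ↦ 3·10^3 + 3·10^2 + 2·10 + 6|_10 = 3326 ⇒ 3325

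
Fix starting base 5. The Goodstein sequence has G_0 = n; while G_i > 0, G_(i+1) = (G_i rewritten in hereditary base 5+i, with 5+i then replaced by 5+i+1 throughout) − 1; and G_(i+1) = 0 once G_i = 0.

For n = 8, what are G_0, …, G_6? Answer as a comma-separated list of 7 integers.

8, 8, 8, 8, 8, 7, 6

G_0 = 8. HB_5(8) = 5 + 3. Bump = 9. G_1 = 8.
G_1 = 8. HB_6(8) = 6 + 2. Bump = 9. G_2 = 8.
G_2 = 8. HB_7(8) = 7 + 1. Bump = 9. G_3 = 8.
G_3 = 8. HB_8(8) = 8. Bump = 9. G_4 = 8.
G_4 = 8. HB_9(8) = 8. Bump = 8. G_5 = 7.
G_5 = 7. HB_10(7) = 7. Bump = 7. G_6 = 6.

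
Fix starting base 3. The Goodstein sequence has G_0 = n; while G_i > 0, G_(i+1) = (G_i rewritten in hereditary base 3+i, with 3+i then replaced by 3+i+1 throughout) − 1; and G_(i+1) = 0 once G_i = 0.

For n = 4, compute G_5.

1

(0) 4|_3 = 3 + 1 ↦ 4 + 1|_4 = 5 ⇒ 4
(1) 4|_4 = 4 ↦ 5|_5 = 5 ⇒ 4
(2) 4|_5 = 4 ↦ 4|_6 = 4 ⇒ 3
(3) 3|_6 = 3 ↦ 3|_7 = 3 ⇒ 2
(4) 2|_7 = 2 ↦ 2|_8 = 2 ⇒ 1
(5) 1|_8 = 1 ↦ 1|_9 = 1 ⇒ 0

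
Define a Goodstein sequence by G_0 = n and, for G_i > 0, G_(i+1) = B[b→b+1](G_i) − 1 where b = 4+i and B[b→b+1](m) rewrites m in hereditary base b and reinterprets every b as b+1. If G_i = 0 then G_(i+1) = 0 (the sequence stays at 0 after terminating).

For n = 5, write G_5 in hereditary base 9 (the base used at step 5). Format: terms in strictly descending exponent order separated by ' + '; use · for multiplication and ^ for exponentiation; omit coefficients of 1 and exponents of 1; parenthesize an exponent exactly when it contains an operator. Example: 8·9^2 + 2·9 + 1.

5 —HB4→ 4 + 1 —bump→ 5 + 1 = 6 —(−1)→ 5
5 —HB5→ 5 —bump→ 6 = 6 —(−1)→ 5
5 —HB6→ 5 —bump→ 5 = 5 —(−1)→ 4
4 —HB7→ 4 —bump→ 4 = 4 —(−1)→ 3
3 —HB8→ 3 —bump→ 3 = 3 —(−1)→ 2

2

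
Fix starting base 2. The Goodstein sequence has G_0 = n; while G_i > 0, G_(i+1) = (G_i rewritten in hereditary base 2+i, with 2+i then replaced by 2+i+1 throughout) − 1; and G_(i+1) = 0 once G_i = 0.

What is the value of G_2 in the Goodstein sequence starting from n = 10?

1025

10 —HB2→ 2^(2 + 1) + 2 —bump→ 3^(3 + 1) + 3 = 84 —(−1)→ 83
83 —HB3→ 3^(3 + 1) + 2 —bump→ 4^(4 + 1) + 2 = 1026 —(−1)→ 1025
1025 —HB4→ 4^(4 + 1) + 1 —bump→ 5^(5 + 1) + 1 = 15626 —(−1)→ 15625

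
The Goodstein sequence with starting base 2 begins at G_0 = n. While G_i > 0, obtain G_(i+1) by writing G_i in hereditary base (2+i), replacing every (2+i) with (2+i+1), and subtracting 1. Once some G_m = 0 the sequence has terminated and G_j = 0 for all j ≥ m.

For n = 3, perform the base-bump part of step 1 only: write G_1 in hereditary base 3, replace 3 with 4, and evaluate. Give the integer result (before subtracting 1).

4

G_0 = 3. HB_2(3) = 2 + 1. Bump = 4. G_1 = 3.
G_1 = 3. HB_3(3) = 3. Bump = 4. G_2 = 3.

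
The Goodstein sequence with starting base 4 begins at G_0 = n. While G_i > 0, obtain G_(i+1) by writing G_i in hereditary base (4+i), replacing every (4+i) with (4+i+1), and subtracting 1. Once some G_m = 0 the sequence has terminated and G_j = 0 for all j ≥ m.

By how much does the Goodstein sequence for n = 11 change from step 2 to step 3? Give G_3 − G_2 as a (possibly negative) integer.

1

G_0 = 11. HB_4(11) = 2·4 + 3. Bump = 13. G_1 = 12.
G_1 = 12. HB_5(12) = 2·5 + 2. Bump = 14. G_2 = 13.
G_2 = 13. HB_6(13) = 2·6 + 1. Bump = 15. G_3 = 14.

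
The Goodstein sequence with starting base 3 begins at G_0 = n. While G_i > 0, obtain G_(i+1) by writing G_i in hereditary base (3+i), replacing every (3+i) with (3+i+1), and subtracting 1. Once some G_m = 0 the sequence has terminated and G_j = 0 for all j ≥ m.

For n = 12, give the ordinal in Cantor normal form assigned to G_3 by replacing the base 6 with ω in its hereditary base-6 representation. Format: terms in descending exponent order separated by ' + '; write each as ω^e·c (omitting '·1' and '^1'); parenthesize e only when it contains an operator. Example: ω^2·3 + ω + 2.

ω^2 + 1

G_0=12  [base 3] 3^2 + 3  →[3↦4]→  4^2 + 4 = 20  −1 ⇒ G_1=19
G_1=19  [base 4] 4^2 + 3  →[4↦5]→  5^2 + 3 = 28  −1 ⇒ G_2=27
G_2=27  [base 5] 5^2 + 2  →[5↦6]→  6^2 + 2 = 38  −1 ⇒ G_3=37
G_3=37  [base 6] 6^2 + 1  →[6↦7]→  7^2 + 1 = 50  −1 ⇒ G_4=49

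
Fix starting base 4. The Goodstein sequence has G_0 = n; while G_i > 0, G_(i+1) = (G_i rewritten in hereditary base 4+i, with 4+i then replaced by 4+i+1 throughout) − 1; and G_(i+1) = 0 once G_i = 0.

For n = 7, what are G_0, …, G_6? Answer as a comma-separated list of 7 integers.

G_0=7  [base 4] 4 + 3  →[4↦5]→  5 + 3 = 8  −1 ⇒ G_1=7
G_1=7  [base 5] 5 + 2  →[5↦6]→  6 + 2 = 8  −1 ⇒ G_2=7
G_2=7  [base 6] 6 + 1  →[6↦7]→  7 + 1 = 8  −1 ⇒ G_3=7
G_3=7  [base 7] 7  →[7↦8]→  8 = 8  −1 ⇒ G_4=7
G_4=7  [base 8] 7  →[8↦9]→  7 = 7  −1 ⇒ G_5=6
G_5=6  [base 9] 6  →[9↦10]→  6 = 6  −1 ⇒ G_6=5

7, 7, 7, 7, 7, 6, 5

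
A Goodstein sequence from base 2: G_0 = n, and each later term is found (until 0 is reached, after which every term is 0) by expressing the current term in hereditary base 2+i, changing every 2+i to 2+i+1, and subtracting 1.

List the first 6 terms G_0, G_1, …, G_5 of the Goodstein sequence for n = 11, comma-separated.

11, 84, 1027, 15627, 279937, 5764801

base 2: 11 = 2^(2 + 1) + 2 + 1; at 3: 3^(3 + 1) + 3 + 1 = 85; next = 84
base 3: 84 = 3^(3 + 1) + 3; at 4: 4^(4 + 1) + 4 = 1028; next = 1027
base 4: 1027 = 4^(4 + 1) + 3; at 5: 5^(5 + 1) + 3 = 15628; next = 15627
base 5: 15627 = 5^(5 + 1) + 2; at 6: 6^(6 + 1) + 2 = 279938; next = 279937
base 6: 279937 = 6^(6 + 1) + 1; at 7: 7^(7 + 1) + 1 = 5764802; next = 5764801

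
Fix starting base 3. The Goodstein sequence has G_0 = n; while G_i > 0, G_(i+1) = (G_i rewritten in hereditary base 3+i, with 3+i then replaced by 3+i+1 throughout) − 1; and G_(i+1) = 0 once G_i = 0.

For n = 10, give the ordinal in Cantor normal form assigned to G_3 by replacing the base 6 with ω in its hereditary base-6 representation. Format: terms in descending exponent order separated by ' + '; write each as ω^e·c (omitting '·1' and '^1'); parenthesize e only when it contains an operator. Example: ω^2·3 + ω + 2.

ω·4 + 3

(0) 10|_3 = 3^2 + 1 ↦ 4^2 + 1|_4 = 17 ⇒ 16
(1) 16|_4 = 4^2 ↦ 5^2|_5 = 25 ⇒ 24
(2) 24|_5 = 4·5 + 4 ↦ 4·6 + 4|_6 = 28 ⇒ 27
(3) 27|_6 = 4·6 + 3 ↦ 4·7 + 3|_7 = 31 ⇒ 30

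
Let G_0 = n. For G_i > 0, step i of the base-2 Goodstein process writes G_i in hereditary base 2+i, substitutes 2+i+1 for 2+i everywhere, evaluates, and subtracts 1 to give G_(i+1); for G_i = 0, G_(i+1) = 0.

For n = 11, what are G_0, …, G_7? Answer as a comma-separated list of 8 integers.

11, 84, 1027, 15627, 279937, 5764801, 134217727, 2749609302

11 —HB2→ 2^(2 + 1) + 2 + 1 —bump→ 3^(3 + 1) + 3 + 1 = 85 —(−1)→ 84
84 —HB3→ 3^(3 + 1) + 3 —bump→ 4^(4 + 1) + 4 = 1028 —(−1)→ 1027
1027 —HB4→ 4^(4 + 1) + 3 —bump→ 5^(5 + 1) + 3 = 15628 —(−1)→ 15627
15627 —HB5→ 5^(5 + 1) + 2 —bump→ 6^(6 + 1) + 2 = 279938 —(−1)→ 279937
279937 —HB6→ 6^(6 + 1) + 1 —bump→ 7^(7 + 1) + 1 = 5764802 —(−1)→ 5764801
5764801 —HB7→ 7^(7 + 1) —bump→ 8^(8 + 1) = 134217728 —(−1)→ 134217727
134217727 —HB8→ 7·8^8 + 7·8^7 + 7·8^6 + 7·8^5 + 7·8^4 + 7·8^3 + 7·8^2 + 7·8 + 7 —bump→ 7·9^9 + 7·9^7 + 7·9^6 + 7·9^5 + 7·9^4 + 7·9^3 + 7·9^2 + 7·9 + 7 = 2749609303 —(−1)→ 2749609302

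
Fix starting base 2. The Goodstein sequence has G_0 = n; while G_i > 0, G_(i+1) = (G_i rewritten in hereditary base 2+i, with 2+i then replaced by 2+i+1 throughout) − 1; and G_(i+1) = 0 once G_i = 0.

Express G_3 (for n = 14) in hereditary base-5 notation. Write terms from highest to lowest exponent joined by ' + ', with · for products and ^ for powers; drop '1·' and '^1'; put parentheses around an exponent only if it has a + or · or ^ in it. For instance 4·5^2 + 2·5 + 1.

5^(5 + 1) + 5^5

base 2: 14 = 2^(2 + 1) + 2^2 + 2; at 3: 3^(3 + 1) + 3^3 + 3 = 111; next = 110
base 3: 110 = 3^(3 + 1) + 3^3 + 2; at 4: 4^(4 + 1) + 4^4 + 2 = 1282; next = 1281
base 4: 1281 = 4^(4 + 1) + 4^4 + 1; at 5: 5^(5 + 1) + 5^5 + 1 = 18751; next = 18750
base 5: 18750 = 5^(5 + 1) + 5^5; at 6: 6^(6 + 1) + 6^6 = 326592; next = 326591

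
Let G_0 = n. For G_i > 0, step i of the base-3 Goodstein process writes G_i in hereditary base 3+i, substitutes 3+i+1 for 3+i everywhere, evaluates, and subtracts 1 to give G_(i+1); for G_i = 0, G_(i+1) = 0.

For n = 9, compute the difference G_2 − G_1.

2

i=0: 9 = 3^2 (b=3); 3→4: 4^2 = 16; 16−1 = 15
i=1: 15 = 3·4 + 3 (b=4); 4→5: 3·5 + 3 = 18; 18−1 = 17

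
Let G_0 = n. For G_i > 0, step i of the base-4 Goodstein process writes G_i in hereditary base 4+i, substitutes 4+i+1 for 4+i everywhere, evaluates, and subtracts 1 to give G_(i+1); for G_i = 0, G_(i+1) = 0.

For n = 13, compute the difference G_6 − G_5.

1

(0) 13|_4 = 3·4 + 1 ↦ 3·5 + 1|_5 = 16 ⇒ 15
(1) 15|_5 = 3·5 ↦ 3·6|_6 = 18 ⇒ 17
(2) 17|_6 = 2·6 + 5 ↦ 2·7 + 5|_7 = 19 ⇒ 18
(3) 18|_7 = 2·7 + 4 ↦ 2·8 + 4|_8 = 20 ⇒ 19
(4) 19|_8 = 2·8 + 3 ↦ 2·9 + 3|_9 = 21 ⇒ 20
(5) 20|_9 = 2·9 + 2 ↦ 2·10 + 2|_10 = 22 ⇒ 21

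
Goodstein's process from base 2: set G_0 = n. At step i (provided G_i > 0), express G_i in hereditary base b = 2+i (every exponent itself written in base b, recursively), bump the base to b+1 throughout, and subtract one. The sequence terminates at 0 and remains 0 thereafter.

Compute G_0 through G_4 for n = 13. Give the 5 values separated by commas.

13, 108, 1279, 16092, 280711

i=0: 13 = 2^(2 + 1) + 2^2 + 1 (b=2); 2→3: 3^(3 + 1) + 3^3 + 1 = 109; 109−1 = 108
i=1: 108 = 3^(3 + 1) + 3^3 (b=3); 3→4: 4^(4 + 1) + 4^4 = 1280; 1280−1 = 1279
i=2: 1279 = 4^(4 + 1) + 3·4^3 + 3·4^2 + 3·4 + 3 (b=4); 4→5: 5^(5 + 1) + 3·5^3 + 3·5^2 + 3·5 + 3 = 16093; 16093−1 = 16092
i=3: 16092 = 5^(5 + 1) + 3·5^3 + 3·5^2 + 3·5 + 2 (b=5); 5→6: 6^(6 + 1) + 3·6^3 + 3·6^2 + 3·6 + 2 = 280712; 280712−1 = 280711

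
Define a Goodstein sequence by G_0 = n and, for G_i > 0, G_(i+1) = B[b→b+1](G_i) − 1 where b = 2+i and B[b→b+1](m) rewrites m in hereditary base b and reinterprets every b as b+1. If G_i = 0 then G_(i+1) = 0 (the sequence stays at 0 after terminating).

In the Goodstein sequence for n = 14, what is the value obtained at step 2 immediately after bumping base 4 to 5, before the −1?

G_0=14  [base 2] 2^(2 + 1) + 2^2 + 2  →[2↦3]→  3^(3 + 1) + 3^3 + 3 = 111  −1 ⇒ G_1=110
G_1=110  [base 3] 3^(3 + 1) + 3^3 + 2  →[3↦4]→  4^(4 + 1) + 4^4 + 2 = 1282  −1 ⇒ G_2=1281
G_2=1281  [base 4] 4^(4 + 1) + 4^4 + 1  →[4↦5]→  5^(5 + 1) + 5^5 + 1 = 18751  −1 ⇒ G_3=18750

18751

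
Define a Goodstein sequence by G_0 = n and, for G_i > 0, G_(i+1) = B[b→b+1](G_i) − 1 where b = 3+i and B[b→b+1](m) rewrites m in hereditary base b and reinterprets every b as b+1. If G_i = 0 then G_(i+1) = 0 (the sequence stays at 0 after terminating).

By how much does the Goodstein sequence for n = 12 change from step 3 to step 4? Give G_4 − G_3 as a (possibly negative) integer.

12

step 0: 12 = 3^2 + 3; sub 4 for 3: 4^2 + 4; = 20; G_1 = 20−1 = 19
step 1: 19 = 4^2 + 3; sub 5 for 4: 5^2 + 3; = 28; G_2 = 28−1 = 27
step 2: 27 = 5^2 + 2; sub 6 for 5: 6^2 + 2; = 38; G_3 = 38−1 = 37
step 3: 37 = 6^2 + 1; sub 7 for 6: 7^2 + 1; = 50; G_4 = 50−1 = 49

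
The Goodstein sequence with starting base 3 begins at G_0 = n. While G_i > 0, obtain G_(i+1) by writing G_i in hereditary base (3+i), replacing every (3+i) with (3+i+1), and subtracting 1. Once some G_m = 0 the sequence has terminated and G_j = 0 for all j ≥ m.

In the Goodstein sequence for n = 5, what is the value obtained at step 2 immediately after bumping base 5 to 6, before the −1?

6

base 3: 5 = 3 + 2; at 4: 4 + 2 = 6; next = 5
base 4: 5 = 4 + 1; at 5: 5 + 1 = 6; next = 5
base 5: 5 = 5; at 6: 6 = 6; next = 5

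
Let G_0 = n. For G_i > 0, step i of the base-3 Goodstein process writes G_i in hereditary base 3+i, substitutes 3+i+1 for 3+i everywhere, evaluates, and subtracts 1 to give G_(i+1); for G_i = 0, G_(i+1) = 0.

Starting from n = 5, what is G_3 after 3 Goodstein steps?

5

G_0 = 5. HB_3(5) = 3 + 2. Bump = 6. G_1 = 5.
G_1 = 5. HB_4(5) = 4 + 1. Bump = 6. G_2 = 5.
G_2 = 5. HB_5(5) = 5. Bump = 6. G_3 = 5.
G_3 = 5. HB_6(5) = 5. Bump = 5. G_4 = 4.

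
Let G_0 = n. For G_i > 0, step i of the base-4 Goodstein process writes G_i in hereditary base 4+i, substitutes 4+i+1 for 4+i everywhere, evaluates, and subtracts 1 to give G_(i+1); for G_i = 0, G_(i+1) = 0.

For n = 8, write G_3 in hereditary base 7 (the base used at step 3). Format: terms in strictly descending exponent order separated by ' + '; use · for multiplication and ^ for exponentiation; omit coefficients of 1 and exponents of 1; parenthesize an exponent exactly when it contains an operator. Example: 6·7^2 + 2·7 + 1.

i=0: 8 = 2·4 (b=4); 4→5: 2·5 = 10; 10−1 = 9
i=1: 9 = 5 + 4 (b=5); 5→6: 6 + 4 = 10; 10−1 = 9
i=2: 9 = 6 + 3 (b=6); 6→7: 7 + 3 = 10; 10−1 = 9
i=3: 9 = 7 + 2 (b=7); 7→8: 8 + 2 = 10; 10−1 = 9

7 + 2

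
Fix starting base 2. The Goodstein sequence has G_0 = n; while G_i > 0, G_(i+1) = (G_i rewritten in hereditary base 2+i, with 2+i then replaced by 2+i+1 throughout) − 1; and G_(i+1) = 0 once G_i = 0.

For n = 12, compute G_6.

(0) 12|_2 = 2^(2 + 1) + 2^2 ↦ 3^(3 + 1) + 3^3|_3 = 108 ⇒ 107
(1) 107|_3 = 3^(3 + 1) + 2·3^2 + 2·3 + 2 ↦ 4^(4 + 1) + 2·4^2 + 2·4 + 2|_4 = 1066 ⇒ 1065
(2) 1065|_4 = 4^(4 + 1) + 2·4^2 + 2·4 + 1 ↦ 5^(5 + 1) + 2·5^2 + 2·5 + 1|_5 = 15686 ⇒ 15685
(3) 15685|_5 = 5^(5 + 1) + 2·5^2 + 2·5 ↦ 6^(6 + 1) + 2·6^2 + 2·6|_6 = 280020 ⇒ 280019
(4) 280019|_6 = 6^(6 + 1) + 2·6^2 + 6 + 5 ↦ 7^(7 + 1) + 2·7^2 + 7 + 5|_7 = 5764911 ⇒ 5764910
(5) 5764910|_7 = 7^(7 + 1) + 2·7^2 + 7 + 4 ↦ 8^(8 + 1) + 2·8^2 + 8 + 4|_8 = 134217868 ⇒ 134217867
(6) 134217867|_8 = 8^(8 + 1) + 2·8^2 + 8 + 3 ↦ 9^(9 + 1) + 2·9^2 + 9 + 3|_9 = 3486784575 ⇒ 3486784574

134217867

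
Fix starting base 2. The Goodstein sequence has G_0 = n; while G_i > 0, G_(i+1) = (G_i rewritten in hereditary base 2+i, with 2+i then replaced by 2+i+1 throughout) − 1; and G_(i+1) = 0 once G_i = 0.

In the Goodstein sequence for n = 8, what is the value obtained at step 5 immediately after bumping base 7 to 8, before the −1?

G_0=8  [base 2] 2^(2 + 1)  →[2↦3]→  3^(3 + 1) = 81  −1 ⇒ G_1=80
G_1=80  [base 3] 2·3^3 + 2·3^2 + 2·3 + 2  →[3↦4]→  2·4^4 + 2·4^2 + 2·4 + 2 = 554  −1 ⇒ G_2=553
G_2=553  [base 4] 2·4^4 + 2·4^2 + 2·4 + 1  →[4↦5]→  2·5^5 + 2·5^2 + 2·5 + 1 = 6311  −1 ⇒ G_3=6310
G_3=6310  [base 5] 2·5^5 + 2·5^2 + 2·5  →[5↦6]→  2·6^6 + 2·6^2 + 2·6 = 93396  −1 ⇒ G_4=93395
G_4=93395  [base 6] 2·6^6 + 2·6^2 + 6 + 5  →[6↦7]→  2·7^7 + 2·7^2 + 7 + 5 = 1647196  −1 ⇒ G_5=1647195

33554572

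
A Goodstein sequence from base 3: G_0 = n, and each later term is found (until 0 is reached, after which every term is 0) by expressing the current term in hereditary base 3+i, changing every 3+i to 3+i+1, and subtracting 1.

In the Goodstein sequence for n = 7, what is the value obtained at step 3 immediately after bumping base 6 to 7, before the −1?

G_0 = 7. HB_3(7) = 2·3 + 1. Bump = 9. G_1 = 8.
G_1 = 8. HB_4(8) = 2·4. Bump = 10. G_2 = 9.
G_2 = 9. HB_5(9) = 5 + 4. Bump = 10. G_3 = 9.
G_3 = 9. HB_6(9) = 6 + 3. Bump = 10. G_4 = 9.

10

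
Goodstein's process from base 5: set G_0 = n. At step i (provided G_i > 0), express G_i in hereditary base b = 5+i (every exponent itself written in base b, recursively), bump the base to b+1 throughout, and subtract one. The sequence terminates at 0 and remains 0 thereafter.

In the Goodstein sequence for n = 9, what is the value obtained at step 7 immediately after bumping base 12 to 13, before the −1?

i=0: 9 = 5 + 4 (b=5); 5→6: 6 + 4 = 10; 10−1 = 9
i=1: 9 = 6 + 3 (b=6); 6→7: 7 + 3 = 10; 10−1 = 9
i=2: 9 = 7 + 2 (b=7); 7→8: 8 + 2 = 10; 10−1 = 9
i=3: 9 = 8 + 1 (b=8); 8→9: 9 + 1 = 10; 10−1 = 9
i=4: 9 = 9 (b=9); 9→10: 10 = 10; 10−1 = 9
i=5: 9 = 9 (b=10); 10→11: 9 = 9; 9−1 = 8
i=6: 8 = 8 (b=11); 11→12: 8 = 8; 8−1 = 7

7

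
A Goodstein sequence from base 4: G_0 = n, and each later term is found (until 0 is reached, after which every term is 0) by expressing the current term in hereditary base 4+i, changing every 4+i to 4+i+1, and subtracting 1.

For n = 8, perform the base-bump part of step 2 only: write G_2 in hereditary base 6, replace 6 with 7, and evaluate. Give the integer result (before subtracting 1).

10

base 4: 8 = 2·4; at 5: 2·5 = 10; next = 9
base 5: 9 = 5 + 4; at 6: 6 + 4 = 10; next = 9
base 6: 9 = 6 + 3; at 7: 7 + 3 = 10; next = 9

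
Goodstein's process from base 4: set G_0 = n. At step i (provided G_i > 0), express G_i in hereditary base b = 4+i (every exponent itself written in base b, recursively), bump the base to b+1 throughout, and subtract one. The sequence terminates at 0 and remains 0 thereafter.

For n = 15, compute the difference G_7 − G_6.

G_0=15  [base 4] 3·4 + 3  →[4↦5]→  3·5 + 3 = 18  −1 ⇒ G_1=17
G_1=17  [base 5] 3·5 + 2  →[5↦6]→  3·6 + 2 = 20  −1 ⇒ G_2=19
G_2=19  [base 6] 3·6 + 1  →[6↦7]→  3·7 + 1 = 22  −1 ⇒ G_3=21
G_3=21  [base 7] 3·7  →[7↦8]→  3·8 = 24  −1 ⇒ G_4=23
G_4=23  [base 8] 2·8 + 7  →[8↦9]→  2·9 + 7 = 25  −1 ⇒ G_5=24
G_5=24  [base 9] 2·9 + 6  →[9↦10]→  2·10 + 6 = 26  −1 ⇒ G_6=25
G_6=25  [base 10] 2·10 + 5  →[10↦11]→  2·11 + 5 = 27  −1 ⇒ G_7=26

1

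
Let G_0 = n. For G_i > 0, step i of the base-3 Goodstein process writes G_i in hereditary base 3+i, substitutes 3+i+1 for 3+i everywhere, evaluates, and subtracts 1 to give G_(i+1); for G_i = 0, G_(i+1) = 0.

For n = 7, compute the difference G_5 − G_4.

G_0=7  [base 3] 2·3 + 1  →[3↦4]→  2·4 + 1 = 9  −1 ⇒ G_1=8
G_1=8  [base 4] 2·4  →[4↦5]→  2·5 = 10  −1 ⇒ G_2=9
G_2=9  [base 5] 5 + 4  →[5↦6]→  6 + 4 = 10  −1 ⇒ G_3=9
G_3=9  [base 6] 6 + 3  →[6↦7]→  7 + 3 = 10  −1 ⇒ G_4=9
G_4=9  [base 7] 7 + 2  →[7↦8]→  8 + 2 = 10  −1 ⇒ G_5=9

0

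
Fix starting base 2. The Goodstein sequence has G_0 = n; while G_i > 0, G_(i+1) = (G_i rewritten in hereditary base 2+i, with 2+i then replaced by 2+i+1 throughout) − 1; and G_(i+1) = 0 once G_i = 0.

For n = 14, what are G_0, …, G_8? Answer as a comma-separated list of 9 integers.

G_0=14  [base 2] 2^(2 + 1) + 2^2 + 2  →[2↦3]→  3^(3 + 1) + 3^3 + 3 = 111  −1 ⇒ G_1=110
G_1=110  [base 3] 3^(3 + 1) + 3^3 + 2  →[3↦4]→  4^(4 + 1) + 4^4 + 2 = 1282  −1 ⇒ G_2=1281
G_2=1281  [base 4] 4^(4 + 1) + 4^4 + 1  →[4↦5]→  5^(5 + 1) + 5^5 + 1 = 18751  −1 ⇒ G_3=18750
G_3=18750  [base 5] 5^(5 + 1) + 5^5  →[5↦6]→  6^(6 + 1) + 6^6 = 326592  −1 ⇒ G_4=326591
G_4=326591  [base 6] 6^(6 + 1) + 5·6^5 + 5·6^4 + 5·6^3 + 5·6^2 + 5·6 + 5  →[6↦7]→  7^(7 + 1) + 5·7^5 + 5·7^4 + 5·7^3 + 5·7^2 + 5·7 + 5 = 5862841  −1 ⇒ G_5=5862840
G_5=5862840  [base 7] 7^(7 + 1) + 5·7^5 + 5·7^4 + 5·7^3 + 5·7^2 + 5·7 + 4  →[7↦8]→  8^(8 + 1) + 5·8^5 + 5·8^4 + 5·8^3 + 5·8^2 + 5·8 + 4 = 134404972  −1 ⇒ G_6=134404971
G_6=134404971  [base 8] 8^(8 + 1) + 5·8^5 + 5·8^4 + 5·8^3 + 5·8^2 + 5·8 + 3  →[8↦9]→  9^(9 + 1) + 5·9^5 + 5·9^4 + 5·9^3 + 5·9^2 + 5·9 + 3 = 3487116549  −1 ⇒ G_7=3487116548
G_7=3487116548  [base 9] 9^(9 + 1) + 5·9^5 + 5·9^4 + 5·9^3 + 5·9^2 + 5·9 + 2  →[9↦10]→  10^(10 + 1) + 5·10^5 + 5·10^4 + 5·10^3 + 5·10^2 + 5·10 + 2 = 100000555552  −1 ⇒ G_8=100000555551

14, 110, 1281, 18750, 326591, 5862840, 134404971, 3487116548, 100000555551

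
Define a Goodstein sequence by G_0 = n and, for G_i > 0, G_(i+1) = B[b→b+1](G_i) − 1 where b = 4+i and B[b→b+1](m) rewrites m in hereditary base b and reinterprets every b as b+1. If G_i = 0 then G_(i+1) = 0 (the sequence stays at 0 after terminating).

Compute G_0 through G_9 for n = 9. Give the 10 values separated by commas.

9, 10, 11, 11, 11, 11, 11, 11, 11, 10

i=0: 9 = 2·4 + 1 (b=4); 4→5: 2·5 + 1 = 11; 11−1 = 10
i=1: 10 = 2·5 (b=5); 5→6: 2·6 = 12; 12−1 = 11
i=2: 11 = 6 + 5 (b=6); 6→7: 7 + 5 = 12; 12−1 = 11
i=3: 11 = 7 + 4 (b=7); 7→8: 8 + 4 = 12; 12−1 = 11
i=4: 11 = 8 + 3 (b=8); 8→9: 9 + 3 = 12; 12−1 = 11
i=5: 11 = 9 + 2 (b=9); 9→10: 10 + 2 = 12; 12−1 = 11
i=6: 11 = 10 + 1 (b=10); 10→11: 11 + 1 = 12; 12−1 = 11
i=7: 11 = 11 (b=11); 11→12: 12 = 12; 12−1 = 11
i=8: 11 = 11 (b=12); 12→13: 11 = 11; 11−1 = 10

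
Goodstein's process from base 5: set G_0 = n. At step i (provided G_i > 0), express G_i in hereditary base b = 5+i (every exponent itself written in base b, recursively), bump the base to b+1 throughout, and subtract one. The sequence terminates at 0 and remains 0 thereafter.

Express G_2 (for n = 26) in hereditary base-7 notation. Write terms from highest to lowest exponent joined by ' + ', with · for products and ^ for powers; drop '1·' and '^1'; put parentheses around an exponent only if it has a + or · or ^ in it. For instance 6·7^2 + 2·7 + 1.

G_0=26  [base 5] 5^2 + 1  →[5↦6]→  6^2 + 1 = 37  −1 ⇒ G_1=36
G_1=36  [base 6] 6^2  →[6↦7]→  7^2 = 49  −1 ⇒ G_2=48
G_2=48  [base 7] 6·7 + 6  →[7↦8]→  6·8 + 6 = 54  −1 ⇒ G_3=53

6·7 + 6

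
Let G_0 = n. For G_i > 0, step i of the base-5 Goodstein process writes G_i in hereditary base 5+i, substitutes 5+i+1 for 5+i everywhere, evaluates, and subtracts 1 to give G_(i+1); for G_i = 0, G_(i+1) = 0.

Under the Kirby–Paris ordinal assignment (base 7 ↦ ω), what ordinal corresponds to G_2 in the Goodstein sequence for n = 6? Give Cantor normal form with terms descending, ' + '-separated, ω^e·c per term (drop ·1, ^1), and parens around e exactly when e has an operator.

[0] 6 ≡ 5 + 1 (base 5). Lift 6: 7. −1: 6.
[1] 6 ≡ 6 (base 6). Lift 7: 7. −1: 6.

6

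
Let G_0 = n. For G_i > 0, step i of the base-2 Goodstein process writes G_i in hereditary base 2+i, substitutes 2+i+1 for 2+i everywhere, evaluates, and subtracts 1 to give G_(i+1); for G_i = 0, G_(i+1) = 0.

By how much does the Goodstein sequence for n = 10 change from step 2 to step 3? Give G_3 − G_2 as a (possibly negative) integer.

G_0=10  [base 2] 2^(2 + 1) + 2  →[2↦3]→  3^(3 + 1) + 3 = 84  −1 ⇒ G_1=83
G_1=83  [base 3] 3^(3 + 1) + 2  →[3↦4]→  4^(4 + 1) + 2 = 1026  −1 ⇒ G_2=1025
G_2=1025  [base 4] 4^(4 + 1) + 1  →[4↦5]→  5^(5 + 1) + 1 = 15626  −1 ⇒ G_3=15625

14600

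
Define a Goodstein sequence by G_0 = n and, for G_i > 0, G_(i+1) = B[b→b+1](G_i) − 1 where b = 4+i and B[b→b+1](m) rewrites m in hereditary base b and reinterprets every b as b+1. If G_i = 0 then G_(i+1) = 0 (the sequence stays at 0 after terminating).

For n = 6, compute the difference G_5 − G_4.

G_0 = 6. HB_4(6) = 4 + 2. Bump = 7. G_1 = 6.
G_1 = 6. HB_5(6) = 5 + 1. Bump = 7. G_2 = 6.
G_2 = 6. HB_6(6) = 6. Bump = 7. G_3 = 6.
G_3 = 6. HB_7(6) = 6. Bump = 6. G_4 = 5.
G_4 = 5. HB_8(5) = 5. Bump = 5. G_5 = 4.

-1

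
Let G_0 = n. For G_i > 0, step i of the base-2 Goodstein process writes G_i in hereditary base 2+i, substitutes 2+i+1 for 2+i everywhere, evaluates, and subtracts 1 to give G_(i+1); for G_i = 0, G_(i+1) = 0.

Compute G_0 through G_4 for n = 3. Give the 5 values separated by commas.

3, 3, 3, 2, 1

step 0: 3 = 2 + 1; sub 3 for 2: 3 + 1; = 4; G_1 = 4−1 = 3
step 1: 3 = 3; sub 4 for 3: 4; = 4; G_2 = 4−1 = 3
step 2: 3 = 3; sub 5 for 4: 3; = 3; G_3 = 3−1 = 2
step 3: 2 = 2; sub 6 for 5: 2; = 2; G_4 = 2−1 = 1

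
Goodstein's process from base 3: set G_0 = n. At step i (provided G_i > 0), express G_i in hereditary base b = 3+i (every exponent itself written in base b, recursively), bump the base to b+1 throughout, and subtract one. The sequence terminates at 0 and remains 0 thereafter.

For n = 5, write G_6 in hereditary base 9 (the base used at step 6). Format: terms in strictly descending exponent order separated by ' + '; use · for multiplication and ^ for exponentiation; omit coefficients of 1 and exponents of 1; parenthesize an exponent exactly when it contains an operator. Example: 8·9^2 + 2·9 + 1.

2

5 —HB3→ 3 + 2 —bump→ 4 + 2 = 6 —(−1)→ 5
5 —HB4→ 4 + 1 —bump→ 5 + 1 = 6 —(−1)→ 5
5 —HB5→ 5 —bump→ 6 = 6 —(−1)→ 5
5 —HB6→ 5 —bump→ 5 = 5 —(−1)→ 4
4 —HB7→ 4 —bump→ 4 = 4 —(−1)→ 3
3 —HB8→ 3 —bump→ 3 = 3 —(−1)→ 2
2 —HB9→ 2 —bump→ 2 = 2 —(−1)→ 1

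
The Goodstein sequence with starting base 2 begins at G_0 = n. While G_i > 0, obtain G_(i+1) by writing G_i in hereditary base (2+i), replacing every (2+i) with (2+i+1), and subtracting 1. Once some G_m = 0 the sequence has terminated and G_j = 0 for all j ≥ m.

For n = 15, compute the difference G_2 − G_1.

[0] 15 ≡ 2^(2 + 1) + 2^2 + 2 + 1 (base 2). Lift 3: 112. −1: 111.
[1] 111 ≡ 3^(3 + 1) + 3^3 + 3 (base 3). Lift 4: 1284. −1: 1283.

1172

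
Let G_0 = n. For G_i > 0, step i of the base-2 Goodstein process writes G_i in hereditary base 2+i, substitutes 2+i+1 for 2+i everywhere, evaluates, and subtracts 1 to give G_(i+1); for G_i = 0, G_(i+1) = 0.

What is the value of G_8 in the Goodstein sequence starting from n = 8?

(0) 8|_2 = 2^(2 + 1) ↦ 3^(3 + 1)|_3 = 81 ⇒ 80
(1) 80|_3 = 2·3^3 + 2·3^2 + 2·3 + 2 ↦ 2·4^4 + 2·4^2 + 2·4 + 2|_4 = 554 ⇒ 553
(2) 553|_4 = 2·4^4 + 2·4^2 + 2·4 + 1 ↦ 2·5^5 + 2·5^2 + 2·5 + 1|_5 = 6311 ⇒ 6310
(3) 6310|_5 = 2·5^5 + 2·5^2 + 2·5 ↦ 2·6^6 + 2·6^2 + 2·6|_6 = 93396 ⇒ 93395
(4) 93395|_6 = 2·6^6 + 2·6^2 + 6 + 5 ↦ 2·7^7 + 2·7^2 + 7 + 5|_7 = 1647196 ⇒ 1647195
(5) 1647195|_7 = 2·7^7 + 2·7^2 + 7 + 4 ↦ 2·8^8 + 2·8^2 + 8 + 4|_8 = 33554572 ⇒ 33554571
(6) 33554571|_8 = 2·8^8 + 2·8^2 + 8 + 3 ↦ 2·9^9 + 2·9^2 + 9 + 3|_9 = 774841152 ⇒ 774841151
(7) 774841151|_9 = 2·9^9 + 2·9^2 + 9 + 2 ↦ 2·10^10 + 2·10^2 + 10 + 2|_10 = 20000000212 ⇒ 20000000211

20000000211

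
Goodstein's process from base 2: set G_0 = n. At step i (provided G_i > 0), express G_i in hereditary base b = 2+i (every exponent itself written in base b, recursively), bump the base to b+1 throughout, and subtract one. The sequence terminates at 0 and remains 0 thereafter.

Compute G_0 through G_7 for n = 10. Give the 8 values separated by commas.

10, 83, 1025, 15625, 279935, 4215754, 84073323, 1937434592

G_0=10  [base 2] 2^(2 + 1) + 2  →[2↦3]→  3^(3 + 1) + 3 = 84  −1 ⇒ G_1=83
G_1=83  [base 3] 3^(3 + 1) + 2  →[3↦4]→  4^(4 + 1) + 2 = 1026  −1 ⇒ G_2=1025
G_2=1025  [base 4] 4^(4 + 1) + 1  →[4↦5]→  5^(5 + 1) + 1 = 15626  −1 ⇒ G_3=15625
G_3=15625  [base 5] 5^(5 + 1)  →[5↦6]→  6^(6 + 1) = 279936  −1 ⇒ G_4=279935
G_4=279935  [base 6] 5·6^6 + 5·6^5 + 5·6^4 + 5·6^3 + 5·6^2 + 5·6 + 5  →[6↦7]→  5·7^7 + 5·7^5 + 5·7^4 + 5·7^3 + 5·7^2 + 5·7 + 5 = 4215755  −1 ⇒ G_5=4215754
G_5=4215754  [base 7] 5·7^7 + 5·7^5 + 5·7^4 + 5·7^3 + 5·7^2 + 5·7 + 4  →[7↦8]→  5·8^8 + 5·8^5 + 5·8^4 + 5·8^3 + 5·8^2 + 5·8 + 4 = 84073324  −1 ⇒ G_6=84073323
G_6=84073323  [base 8] 5·8^8 + 5·8^5 + 5·8^4 + 5·8^3 + 5·8^2 + 5·8 + 3  →[8↦9]→  5·9^9 + 5·9^5 + 5·9^4 + 5·9^3 + 5·9^2 + 5·9 + 3 = 1937434593  −1 ⇒ G_7=1937434592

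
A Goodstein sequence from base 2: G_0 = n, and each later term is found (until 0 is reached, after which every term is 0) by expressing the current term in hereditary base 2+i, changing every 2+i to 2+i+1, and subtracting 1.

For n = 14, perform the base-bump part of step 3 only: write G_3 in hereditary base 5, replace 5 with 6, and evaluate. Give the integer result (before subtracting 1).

base 2: 14 = 2^(2 + 1) + 2^2 + 2; at 3: 3^(3 + 1) + 3^3 + 3 = 111; next = 110
base 3: 110 = 3^(3 + 1) + 3^3 + 2; at 4: 4^(4 + 1) + 4^4 + 2 = 1282; next = 1281
base 4: 1281 = 4^(4 + 1) + 4^4 + 1; at 5: 5^(5 + 1) + 5^5 + 1 = 18751; next = 18750
base 5: 18750 = 5^(5 + 1) + 5^5; at 6: 6^(6 + 1) + 6^6 = 326592; next = 326591

326592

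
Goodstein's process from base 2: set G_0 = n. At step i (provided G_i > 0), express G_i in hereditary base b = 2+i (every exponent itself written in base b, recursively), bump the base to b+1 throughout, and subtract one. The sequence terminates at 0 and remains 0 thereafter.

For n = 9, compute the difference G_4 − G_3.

step 0: 9 = 2^(2 + 1) + 1; sub 3 for 2: 3^(3 + 1) + 1; = 82; G_1 = 82−1 = 81
step 1: 81 = 3^(3 + 1); sub 4 for 3: 4^(4 + 1); = 1024; G_2 = 1024−1 = 1023
step 2: 1023 = 3·4^4 + 3·4^3 + 3·4^2 + 3·4 + 3; sub 5 for 4: 3·5^5 + 3·5^3 + 3·5^2 + 3·5 + 3; = 9843; G_3 = 9843−1 = 9842
step 3: 9842 = 3·5^5 + 3·5^3 + 3·5^2 + 3·5 + 2; sub 6 for 5: 3·6^6 + 3·6^3 + 3·6^2 + 3·6 + 2; = 140744; G_4 = 140744−1 = 140743

130901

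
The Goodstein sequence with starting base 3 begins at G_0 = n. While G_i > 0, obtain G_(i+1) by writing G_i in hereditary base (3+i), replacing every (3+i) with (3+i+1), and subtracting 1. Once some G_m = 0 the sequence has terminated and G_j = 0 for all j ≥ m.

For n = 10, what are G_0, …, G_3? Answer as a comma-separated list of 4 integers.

10, 16, 24, 27

step 0: 10 = 3^2 + 1; sub 4 for 3: 4^2 + 1; = 17; G_1 = 17−1 = 16
step 1: 16 = 4^2; sub 5 for 4: 5^2; = 25; G_2 = 25−1 = 24
step 2: 24 = 4·5 + 4; sub 6 for 5: 4·6 + 4; = 28; G_3 = 28−1 = 27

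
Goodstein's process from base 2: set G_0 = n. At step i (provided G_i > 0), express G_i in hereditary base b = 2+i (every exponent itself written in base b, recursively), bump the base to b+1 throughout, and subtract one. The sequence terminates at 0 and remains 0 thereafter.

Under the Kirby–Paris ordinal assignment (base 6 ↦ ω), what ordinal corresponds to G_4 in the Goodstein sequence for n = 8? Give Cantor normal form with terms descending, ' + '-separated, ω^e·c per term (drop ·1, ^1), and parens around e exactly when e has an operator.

G_0 = 8. HB_2(8) = 2^(2 + 1). Bump = 81. G_1 = 80.
G_1 = 80. HB_3(80) = 2·3^3 + 2·3^2 + 2·3 + 2. Bump = 554. G_2 = 553.
G_2 = 553. HB_4(553) = 2·4^4 + 2·4^2 + 2·4 + 1. Bump = 6311. G_3 = 6310.
G_3 = 6310. HB_5(6310) = 2·5^5 + 2·5^2 + 2·5. Bump = 93396. G_4 = 93395.
G_4 = 93395. HB_6(93395) = 2·6^6 + 2·6^2 + 6 + 5. Bump = 1647196. G_5 = 1647195.

ω^ω·2 + ω^2·2 + ω + 5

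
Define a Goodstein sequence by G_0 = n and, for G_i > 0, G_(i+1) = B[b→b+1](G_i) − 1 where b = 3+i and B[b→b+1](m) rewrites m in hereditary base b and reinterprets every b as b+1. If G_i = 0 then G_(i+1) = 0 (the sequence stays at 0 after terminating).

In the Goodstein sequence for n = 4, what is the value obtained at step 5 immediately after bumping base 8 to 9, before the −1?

1

step 0: 4 = 3 + 1; sub 4 for 3: 4 + 1; = 5; G_1 = 5−1 = 4
step 1: 4 = 4; sub 5 for 4: 5; = 5; G_2 = 5−1 = 4
step 2: 4 = 4; sub 6 for 5: 4; = 4; G_3 = 4−1 = 3
step 3: 3 = 3; sub 7 for 6: 3; = 3; G_4 = 3−1 = 2
step 4: 2 = 2; sub 8 for 7: 2; = 2; G_5 = 2−1 = 1
step 5: 1 = 1; sub 9 for 8: 1; = 1; G_6 = 1−1 = 0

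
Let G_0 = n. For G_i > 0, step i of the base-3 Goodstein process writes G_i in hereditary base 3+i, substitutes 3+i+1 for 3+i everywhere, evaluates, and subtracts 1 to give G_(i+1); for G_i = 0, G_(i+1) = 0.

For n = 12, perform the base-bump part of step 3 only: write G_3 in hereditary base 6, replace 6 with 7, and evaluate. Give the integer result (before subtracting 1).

50

G_0 = 12. HB_3(12) = 3^2 + 3. Bump = 20. G_1 = 19.
G_1 = 19. HB_4(19) = 4^2 + 3. Bump = 28. G_2 = 27.
G_2 = 27. HB_5(27) = 5^2 + 2. Bump = 38. G_3 = 37.
G_3 = 37. HB_6(37) = 6^2 + 1. Bump = 50. G_4 = 49.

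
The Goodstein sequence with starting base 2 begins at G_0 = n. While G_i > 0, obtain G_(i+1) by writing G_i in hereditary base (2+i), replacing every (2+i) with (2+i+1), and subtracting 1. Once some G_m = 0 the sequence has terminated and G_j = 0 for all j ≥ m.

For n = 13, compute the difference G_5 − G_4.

5485287

G_0=13  [base 2] 2^(2 + 1) + 2^2 + 1  →[2↦3]→  3^(3 + 1) + 3^3 + 1 = 109  −1 ⇒ G_1=108
G_1=108  [base 3] 3^(3 + 1) + 3^3  →[3↦4]→  4^(4 + 1) + 4^4 = 1280  −1 ⇒ G_2=1279
G_2=1279  [base 4] 4^(4 + 1) + 3·4^3 + 3·4^2 + 3·4 + 3  →[4↦5]→  5^(5 + 1) + 3·5^3 + 3·5^2 + 3·5 + 3 = 16093  −1 ⇒ G_3=16092
G_3=16092  [base 5] 5^(5 + 1) + 3·5^3 + 3·5^2 + 3·5 + 2  →[5↦6]→  6^(6 + 1) + 3·6^3 + 3·6^2 + 3·6 + 2 = 280712  −1 ⇒ G_4=280711
G_4=280711  [base 6] 6^(6 + 1) + 3·6^3 + 3·6^2 + 3·6 + 1  →[6↦7]→  7^(7 + 1) + 3·7^3 + 3·7^2 + 3·7 + 1 = 5765999  −1 ⇒ G_5=5765998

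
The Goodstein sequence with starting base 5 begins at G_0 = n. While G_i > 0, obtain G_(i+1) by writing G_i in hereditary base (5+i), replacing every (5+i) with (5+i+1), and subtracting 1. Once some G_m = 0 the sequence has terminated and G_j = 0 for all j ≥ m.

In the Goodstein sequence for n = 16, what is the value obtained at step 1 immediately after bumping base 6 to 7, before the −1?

21

(0) 16|_5 = 3·5 + 1 ↦ 3·6 + 1|_6 = 19 ⇒ 18
(1) 18|_6 = 3·6 ↦ 3·7|_7 = 21 ⇒ 20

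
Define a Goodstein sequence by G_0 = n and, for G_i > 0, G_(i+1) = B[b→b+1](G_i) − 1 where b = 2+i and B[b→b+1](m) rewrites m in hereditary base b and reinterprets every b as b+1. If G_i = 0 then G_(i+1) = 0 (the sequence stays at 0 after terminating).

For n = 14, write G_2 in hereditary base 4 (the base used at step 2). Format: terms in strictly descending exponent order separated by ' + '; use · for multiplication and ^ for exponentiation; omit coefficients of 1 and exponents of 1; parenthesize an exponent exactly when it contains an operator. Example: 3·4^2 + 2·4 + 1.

[0] 14 ≡ 2^(2 + 1) + 2^2 + 2 (base 2). Lift 3: 111. −1: 110.
[1] 110 ≡ 3^(3 + 1) + 3^3 + 2 (base 3). Lift 4: 1282. −1: 1281.
[2] 1281 ≡ 4^(4 + 1) + 4^4 + 1 (base 4). Lift 5: 18751. −1: 18750.

4^(4 + 1) + 4^4 + 1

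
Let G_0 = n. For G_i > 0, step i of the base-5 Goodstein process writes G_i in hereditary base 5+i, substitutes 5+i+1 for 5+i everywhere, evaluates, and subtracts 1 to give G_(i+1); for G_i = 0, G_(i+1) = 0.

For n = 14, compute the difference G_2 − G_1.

1

14 —HB5→ 2·5 + 4 —bump→ 2·6 + 4 = 16 —(−1)→ 15
15 —HB6→ 2·6 + 3 —bump→ 2·7 + 3 = 17 —(−1)→ 16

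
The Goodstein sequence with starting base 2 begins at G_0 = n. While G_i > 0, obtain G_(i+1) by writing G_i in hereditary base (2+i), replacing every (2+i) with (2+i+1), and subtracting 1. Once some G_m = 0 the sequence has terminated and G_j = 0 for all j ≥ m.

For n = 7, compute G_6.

16777215

step 0: 7 = 2^2 + 2 + 1; sub 3 for 2: 3^3 + 3 + 1; = 31; G_1 = 31−1 = 30
step 1: 30 = 3^3 + 3; sub 4 for 3: 4^4 + 4; = 260; G_2 = 260−1 = 259
step 2: 259 = 4^4 + 3; sub 5 for 4: 5^5 + 3; = 3128; G_3 = 3128−1 = 3127
step 3: 3127 = 5^5 + 2; sub 6 for 5: 6^6 + 2; = 46658; G_4 = 46658−1 = 46657
step 4: 46657 = 6^6 + 1; sub 7 for 6: 7^7 + 1; = 823544; G_5 = 823544−1 = 823543
step 5: 823543 = 7^7; sub 8 for 7: 8^8; = 16777216; G_6 = 16777216−1 = 16777215
step 6: 16777215 = 7·8^7 + 7·8^6 + 7·8^5 + 7·8^4 + 7·8^3 + 7·8^2 + 7·8 + 7; sub 9 for 8: 7·9^7 + 7·9^6 + 7·9^5 + 7·9^4 + 7·9^3 + 7·9^2 + 7·9 + 7; = 37665880; G_7 = 37665880−1 = 37665879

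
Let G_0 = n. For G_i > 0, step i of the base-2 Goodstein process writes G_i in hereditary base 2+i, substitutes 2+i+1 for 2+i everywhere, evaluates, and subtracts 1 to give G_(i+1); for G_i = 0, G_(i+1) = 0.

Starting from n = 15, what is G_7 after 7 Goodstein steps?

G_0 = 15. HB_2(15) = 2^(2 + 1) + 2^2 + 2 + 1. Bump = 112. G_1 = 111.
G_1 = 111. HB_3(111) = 3^(3 + 1) + 3^3 + 3. Bump = 1284. G_2 = 1283.
G_2 = 1283. HB_4(1283) = 4^(4 + 1) + 4^4 + 3. Bump = 18753. G_3 = 18752.
G_3 = 18752. HB_5(18752) = 5^(5 + 1) + 5^5 + 2. Bump = 326594. G_4 = 326593.
G_4 = 326593. HB_6(326593) = 6^(6 + 1) + 6^6 + 1. Bump = 6588345. G_5 = 6588344.
G_5 = 6588344. HB_7(6588344) = 7^(7 + 1) + 7^7. Bump = 150994944. G_6 = 150994943.
G_6 = 150994943. HB_8(150994943) = 8^(8 + 1) + 7·8^7 + 7·8^6 + 7·8^5 + 7·8^4 + 7·8^3 + 7·8^2 + 7·8 + 7. Bump = 3524450281. G_7 = 3524450280.

3524450280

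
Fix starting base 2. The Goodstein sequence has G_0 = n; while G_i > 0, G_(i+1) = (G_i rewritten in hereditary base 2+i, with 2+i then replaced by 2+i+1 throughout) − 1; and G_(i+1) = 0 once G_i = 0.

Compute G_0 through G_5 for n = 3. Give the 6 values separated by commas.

step 0: 3 = 2 + 1; sub 3 for 2: 3 + 1; = 4; G_1 = 4−1 = 3
step 1: 3 = 3; sub 4 for 3: 4; = 4; G_2 = 4−1 = 3
step 2: 3 = 3; sub 5 for 4: 3; = 3; G_3 = 3−1 = 2
step 3: 2 = 2; sub 6 for 5: 2; = 2; G_4 = 2−1 = 1
step 4: 1 = 1; sub 7 for 6: 1; = 1; G_5 = 1−1 = 0

3, 3, 3, 2, 1, 0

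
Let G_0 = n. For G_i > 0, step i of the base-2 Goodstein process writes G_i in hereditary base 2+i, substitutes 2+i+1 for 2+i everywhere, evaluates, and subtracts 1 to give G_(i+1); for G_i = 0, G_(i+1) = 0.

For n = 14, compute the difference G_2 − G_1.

1171

i=0: 14 = 2^(2 + 1) + 2^2 + 2 (b=2); 2→3: 3^(3 + 1) + 3^3 + 3 = 111; 111−1 = 110
i=1: 110 = 3^(3 + 1) + 3^3 + 2 (b=3); 3→4: 4^(4 + 1) + 4^4 + 2 = 1282; 1282−1 = 1281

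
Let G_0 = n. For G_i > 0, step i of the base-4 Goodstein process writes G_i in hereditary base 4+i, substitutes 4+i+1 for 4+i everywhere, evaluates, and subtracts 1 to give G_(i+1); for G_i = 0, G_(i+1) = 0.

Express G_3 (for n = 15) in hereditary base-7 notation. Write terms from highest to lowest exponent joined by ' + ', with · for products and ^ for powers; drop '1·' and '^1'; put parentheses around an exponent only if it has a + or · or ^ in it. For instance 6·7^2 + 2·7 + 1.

3·7

15 —HB4→ 3·4 + 3 —bump→ 3·5 + 3 = 18 —(−1)→ 17
17 —HB5→ 3·5 + 2 —bump→ 3·6 + 2 = 20 —(−1)→ 19
19 —HB6→ 3·6 + 1 —bump→ 3·7 + 1 = 22 —(−1)→ 21
21 —HB7→ 3·7 —bump→ 3·8 = 24 —(−1)→ 23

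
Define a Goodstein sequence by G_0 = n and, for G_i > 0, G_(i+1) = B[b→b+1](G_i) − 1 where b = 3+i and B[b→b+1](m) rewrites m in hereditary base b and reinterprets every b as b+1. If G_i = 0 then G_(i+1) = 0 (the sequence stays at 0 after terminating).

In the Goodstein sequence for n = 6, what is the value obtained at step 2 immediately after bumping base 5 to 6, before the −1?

8

[0] 6 ≡ 2·3 (base 3). Lift 4: 8. −1: 7.
[1] 7 ≡ 4 + 3 (base 4). Lift 5: 8. −1: 7.
[2] 7 ≡ 5 + 2 (base 5). Lift 6: 8. −1: 7.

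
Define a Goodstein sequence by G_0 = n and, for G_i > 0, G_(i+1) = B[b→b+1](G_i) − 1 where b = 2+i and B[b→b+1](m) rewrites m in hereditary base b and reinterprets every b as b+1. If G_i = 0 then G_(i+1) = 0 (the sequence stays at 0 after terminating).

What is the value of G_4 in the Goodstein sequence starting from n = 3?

G_0 = 3. HB_2(3) = 2 + 1. Bump = 4. G_1 = 3.
G_1 = 3. HB_3(3) = 3. Bump = 4. G_2 = 3.
G_2 = 3. HB_4(3) = 3. Bump = 3. G_3 = 2.
G_3 = 2. HB_5(2) = 2. Bump = 2. G_4 = 1.

1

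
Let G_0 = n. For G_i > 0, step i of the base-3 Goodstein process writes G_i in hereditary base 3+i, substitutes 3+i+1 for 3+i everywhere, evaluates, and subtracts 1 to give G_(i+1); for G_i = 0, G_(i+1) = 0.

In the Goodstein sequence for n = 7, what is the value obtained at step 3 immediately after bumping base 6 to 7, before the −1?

10

[0] 7 ≡ 2·3 + 1 (base 3). Lift 4: 9. −1: 8.
[1] 8 ≡ 2·4 (base 4). Lift 5: 10. −1: 9.
[2] 9 ≡ 5 + 4 (base 5). Lift 6: 10. −1: 9.
[3] 9 ≡ 6 + 3 (base 6). Lift 7: 10. −1: 9.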